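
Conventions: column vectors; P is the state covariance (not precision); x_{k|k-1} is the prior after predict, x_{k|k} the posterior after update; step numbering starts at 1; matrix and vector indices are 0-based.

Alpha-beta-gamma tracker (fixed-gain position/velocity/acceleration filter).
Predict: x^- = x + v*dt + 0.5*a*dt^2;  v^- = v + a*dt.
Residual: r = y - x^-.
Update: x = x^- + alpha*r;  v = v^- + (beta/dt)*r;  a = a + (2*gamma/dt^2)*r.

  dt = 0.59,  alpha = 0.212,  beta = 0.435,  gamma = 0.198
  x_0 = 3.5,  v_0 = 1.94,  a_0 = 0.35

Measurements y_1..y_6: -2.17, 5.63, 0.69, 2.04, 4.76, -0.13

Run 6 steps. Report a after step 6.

a_post = 2.7966

step 1: x_pred=4.7055  r=-6.8755  x^+=3.2479  v^+=-2.9227  a^+=-7.4716
step 2: x_pred=0.2231  r=5.4069  x^+=1.3693  v^+=-3.3445  a^+=-1.3207
step 3: x_pred=-0.8338  r=1.5238  x^+=-0.5108  v^+=-3.0002  a^+=0.4128
step 4: x_pred=-2.2090  r=4.2490  x^+=-1.3082  v^+=0.3761  a^+=5.2465
step 5: x_pred=-0.1732  r=4.9332  x^+=0.8727  v^+=7.1087  a^+=10.8585
step 6: x_pred=6.9567  r=-7.0867  x^+=5.4543  v^+=8.2903  a^+=2.7966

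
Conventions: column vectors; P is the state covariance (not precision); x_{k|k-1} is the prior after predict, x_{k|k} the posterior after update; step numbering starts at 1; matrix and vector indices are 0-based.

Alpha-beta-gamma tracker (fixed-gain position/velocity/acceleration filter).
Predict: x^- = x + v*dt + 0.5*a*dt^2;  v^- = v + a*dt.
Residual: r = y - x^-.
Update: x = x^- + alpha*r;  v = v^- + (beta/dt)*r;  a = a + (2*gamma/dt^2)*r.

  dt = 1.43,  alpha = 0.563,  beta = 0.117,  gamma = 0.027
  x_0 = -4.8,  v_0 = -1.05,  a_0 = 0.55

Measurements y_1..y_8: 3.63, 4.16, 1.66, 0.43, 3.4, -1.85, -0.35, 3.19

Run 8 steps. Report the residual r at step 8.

step 1: x_pred=-5.7392  r=9.3692  x^+=-0.4643  v^+=0.5031  a^+=0.7974
step 2: x_pred=1.0704  r=3.0896  x^+=2.8098  v^+=1.8962  a^+=0.8790
step 3: x_pred=6.4201  r=-4.7601  x^+=3.7402  v^+=2.7637  a^+=0.7533
step 4: x_pred=8.4624  r=-8.0324  x^+=3.9402  v^+=3.1837  a^+=0.5412
step 5: x_pred=9.0462  r=-5.6462  x^+=5.8674  v^+=3.4956  a^+=0.3921
step 6: x_pred=11.2670  r=-13.1170  x^+=3.8821  v^+=2.9831  a^+=0.0457
step 7: x_pred=8.1947  r=-8.5447  x^+=3.3840  v^+=2.3493  a^+=-0.1799
step 8: x_pred=6.5596  r=-3.3696  x^+=4.6625  v^+=1.8163  a^+=-0.2689

resid = -3.3696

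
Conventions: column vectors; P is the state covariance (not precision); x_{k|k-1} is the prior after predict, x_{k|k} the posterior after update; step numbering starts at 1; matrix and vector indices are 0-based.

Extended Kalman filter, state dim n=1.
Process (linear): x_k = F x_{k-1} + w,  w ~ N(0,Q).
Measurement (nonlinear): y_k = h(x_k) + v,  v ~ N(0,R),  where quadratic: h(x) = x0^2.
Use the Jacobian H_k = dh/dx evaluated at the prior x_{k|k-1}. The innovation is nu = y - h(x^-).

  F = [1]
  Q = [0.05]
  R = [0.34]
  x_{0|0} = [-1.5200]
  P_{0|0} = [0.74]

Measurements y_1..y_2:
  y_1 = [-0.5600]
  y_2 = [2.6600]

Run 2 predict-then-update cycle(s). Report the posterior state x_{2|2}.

x_post = [-1.1278]

step 1: x^-=[-1.5200]  P^-=[0.7900]  H_jac=[-3.0400]  S=[7.6409]  K=[-0.3143]  nu=[-2.8704]  x^+=[-0.6178]  P^+=[0.0352]
step 2: x^-=[-0.6178]  P^-=[0.0852]  H_jac=[-1.2356]  S=[0.4700]  K=[-0.2239]  nu=[2.2783]  x^+=[-1.1278]  P^+=[0.0616]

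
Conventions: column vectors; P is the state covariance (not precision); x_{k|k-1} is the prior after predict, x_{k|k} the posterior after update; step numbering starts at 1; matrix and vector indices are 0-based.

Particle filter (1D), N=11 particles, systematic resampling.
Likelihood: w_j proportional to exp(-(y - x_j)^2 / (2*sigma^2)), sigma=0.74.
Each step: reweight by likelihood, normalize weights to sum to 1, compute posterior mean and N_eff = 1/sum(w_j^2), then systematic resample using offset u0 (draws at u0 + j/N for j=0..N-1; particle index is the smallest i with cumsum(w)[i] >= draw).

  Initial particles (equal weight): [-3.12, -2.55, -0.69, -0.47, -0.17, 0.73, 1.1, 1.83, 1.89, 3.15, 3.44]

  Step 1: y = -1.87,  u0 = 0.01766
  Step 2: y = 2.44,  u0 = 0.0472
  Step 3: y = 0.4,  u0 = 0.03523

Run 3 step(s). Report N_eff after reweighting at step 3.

step 1: w=[0.1694, 0.4627, 0.1979, 0.1179, 0.0504, 0.0015, 0.0002, 0.0000, 0.0000, 0.0000, 0.0000]  mean=-1.9076  Neff=3.3516  idx=[0, 0, 1, 1, 1, 1, 1, 2, 2, 3, 3]
step 2: w=[0.0000, 0.0000, 0.0000, 0.0000, 0.0000, 0.0000, 0.0000, 0.1146, 0.1146, 0.3854, 0.3854]  mean=-0.5204  Neff=3.0924  idx=[7, 8, 8, 9, 9, 9, 9, 10, 10, 10, 10]
step 3: w=[0.0673, 0.0673, 0.0673, 0.0998, 0.0998, 0.0998, 0.0998, 0.0998, 0.0998, 0.0998, 0.0998]  mean=-0.5144  Neff=10.7286  idx=[0, 1, 3, 4, 4, 5, 6, 7, 8, 9, 10]

N_eff = 10.7286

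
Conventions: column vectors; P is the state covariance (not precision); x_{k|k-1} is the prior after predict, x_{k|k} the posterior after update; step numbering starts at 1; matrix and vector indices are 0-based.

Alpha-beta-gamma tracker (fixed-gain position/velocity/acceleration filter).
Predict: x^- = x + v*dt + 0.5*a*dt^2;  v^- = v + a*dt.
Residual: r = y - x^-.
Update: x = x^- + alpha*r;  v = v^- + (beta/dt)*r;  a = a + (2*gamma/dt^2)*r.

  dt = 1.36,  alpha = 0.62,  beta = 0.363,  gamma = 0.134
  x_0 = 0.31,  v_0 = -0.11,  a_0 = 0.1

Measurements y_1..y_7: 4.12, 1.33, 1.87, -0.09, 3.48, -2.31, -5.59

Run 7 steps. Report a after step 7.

step 1: x_pred=0.2529  r=3.8671  x^+=2.6505  v^+=1.0582  a^+=0.6603
step 2: x_pred=4.7003  r=-3.3703  x^+=2.6107  v^+=1.0567  a^+=0.1720
step 3: x_pred=4.2068  r=-2.3368  x^+=2.7580  v^+=0.6668  a^+=-0.1666
step 4: x_pred=3.5108  r=-3.6008  x^+=1.2783  v^+=-0.5208  a^+=-0.6884
step 5: x_pred=-0.0666  r=3.5466  x^+=2.1323  v^+=-0.5104  a^+=-0.1745
step 6: x_pred=1.2768  r=-3.5868  x^+=-0.9470  v^+=-1.7050  a^+=-0.6942
step 7: x_pred=-3.9078  r=-1.6822  x^+=-4.9508  v^+=-3.0981  a^+=-0.9379

a_post = -0.9379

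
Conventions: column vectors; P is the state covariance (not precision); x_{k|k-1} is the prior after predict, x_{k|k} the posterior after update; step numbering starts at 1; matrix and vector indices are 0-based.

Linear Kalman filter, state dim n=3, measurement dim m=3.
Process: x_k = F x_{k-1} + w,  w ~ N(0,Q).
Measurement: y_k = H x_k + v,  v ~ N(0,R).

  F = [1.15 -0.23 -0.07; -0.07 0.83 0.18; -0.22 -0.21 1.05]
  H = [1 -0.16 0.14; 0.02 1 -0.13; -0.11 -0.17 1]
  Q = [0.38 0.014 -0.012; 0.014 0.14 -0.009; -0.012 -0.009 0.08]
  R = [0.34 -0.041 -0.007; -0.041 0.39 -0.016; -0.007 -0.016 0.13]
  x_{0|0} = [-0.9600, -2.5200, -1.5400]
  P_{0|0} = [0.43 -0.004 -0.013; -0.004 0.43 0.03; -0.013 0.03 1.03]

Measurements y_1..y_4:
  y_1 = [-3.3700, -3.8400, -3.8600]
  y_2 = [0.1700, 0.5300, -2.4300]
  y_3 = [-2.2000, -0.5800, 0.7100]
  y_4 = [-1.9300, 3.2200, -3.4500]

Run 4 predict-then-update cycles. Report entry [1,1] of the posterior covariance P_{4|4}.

step 1: x^-=[-0.4166, -2.3016, -0.8766]  P^-=[0.9816 -0.1253 -0.1977; -0.1253 0.4815 0.1445; -0.1977 0.1445 1.2478]  S=[1.3367 -0.1976 -0.1293; -0.1976 0.8514 -0.1071; -0.1293 -0.1071 1.3932]  K=[0.7244 0.0576 -0.1324; -0.0473 0.5411 0.0921; 0.0688 0.1047 0.9080]  nu=[-3.1989, -1.6440, -3.4205]  x^+=[-2.3754, -3.3546, -4.3748]  P^+=[0.2430 -0.0098 0.0019; -0.0098 0.2168 0.0394; 0.0019 0.0394 0.1228]
step 2: x^-=[-1.6539, -3.4055, -3.3665]  P^-=[0.7196 -0.0615 -0.0768; -0.0615 0.3074 0.0145; -0.0768 0.0145 0.2176]  S=[1.0693 -0.1289 -0.1163; -0.1289 0.6955 -0.0790; -0.1163 -0.0790 0.3748]  K=[0.6592 0.0492 -0.1734; -0.0511 0.4270 -0.0086; 0.0279 0.0531 0.6162]  nu=[1.7503, 3.5310, 0.1756]  x^+=[-0.3570, -1.9886, -3.0220]  P^+=[0.2224 -0.0102 -0.0052; -0.0102 0.1716 0.0205; -0.0052 0.0205 0.0820]
step 3: x^-=[0.2584, -2.1695, -2.6770]  P^-=[0.6905 -0.0508 -0.0751; -0.0508 0.2694 -0.0006; -0.0751 -0.0006 0.1811]  S=[1.0362 -0.1147 -0.1163; -0.1147 0.6613 -0.0843; -0.1163 -0.0843 0.3421]  K=[0.6488 0.0480 -0.1838; -0.0518 0.3919 -0.0404; 0.0203 0.0374 0.5700]  nu=[-2.4307, 1.2363, 3.0466]  x^+=[-1.8192, -1.6823, -0.9434]  P^+=[0.2192 -0.0102 -0.0068; -0.0102 0.1577 0.0145; -0.0068 0.0145 0.0751]
step 4: x^-=[-1.6391, -1.4387, -0.2370]  P^-=[0.6856 -0.0475 -0.0751; -0.0475 0.2578 -0.0043; -0.0751 -0.0043 0.1761]  S=[1.0300 -0.1102 -0.1166; -0.1102 0.6507 -0.0859; -0.1166 -0.0859 0.3381]  K=[0.6469 0.0482 -0.1858; -0.0515 0.3806 -0.0481; 0.0190 0.0333 0.5626]  nu=[-0.4879, 4.6607, -3.6378]  x^+=[-1.0543, 0.5351, -2.1378]  P^+=[0.2187 -0.0101 -0.0071; -0.0101 0.1532 0.0130; -0.0071 0.0130 0.0739]

P_post[1,1] = 0.1532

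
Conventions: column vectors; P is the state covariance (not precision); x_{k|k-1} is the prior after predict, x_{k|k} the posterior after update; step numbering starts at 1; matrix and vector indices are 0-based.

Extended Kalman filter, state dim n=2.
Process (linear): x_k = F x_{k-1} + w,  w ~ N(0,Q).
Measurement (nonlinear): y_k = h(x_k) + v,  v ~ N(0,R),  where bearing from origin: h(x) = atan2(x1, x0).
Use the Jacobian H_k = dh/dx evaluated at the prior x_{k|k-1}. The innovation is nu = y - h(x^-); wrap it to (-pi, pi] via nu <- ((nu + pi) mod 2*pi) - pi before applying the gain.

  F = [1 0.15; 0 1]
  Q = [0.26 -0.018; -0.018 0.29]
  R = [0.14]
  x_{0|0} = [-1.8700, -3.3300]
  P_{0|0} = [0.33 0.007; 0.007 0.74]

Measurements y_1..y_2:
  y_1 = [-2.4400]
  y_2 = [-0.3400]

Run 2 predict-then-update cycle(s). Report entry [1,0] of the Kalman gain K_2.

step 1: x^-=[-2.3695, -3.3300]  P^-=[0.6088 0.1000; 0.1000 1.0300]  H_jac=[0.1994 -0.1419]  S=[0.1793]  K=[0.5979; -0.7039]  nu=[-0.2508]  x^+=[-2.5194, -3.1535]  P^+=[0.5447 0.1754; 0.1754 0.9412]
step 2: x^-=[-2.9924, -3.1535]  P^-=[0.8785 0.2986; 0.2986 1.2312]  H_jac=[0.1669 -0.1583]  S=[0.1795]  K=[0.5531; -0.8082]  nu=[1.9900]  x^+=[-1.8918, -4.7619]  P^+=[0.8236 0.3789; 0.3789 1.1139]

K[1,0] = -0.8082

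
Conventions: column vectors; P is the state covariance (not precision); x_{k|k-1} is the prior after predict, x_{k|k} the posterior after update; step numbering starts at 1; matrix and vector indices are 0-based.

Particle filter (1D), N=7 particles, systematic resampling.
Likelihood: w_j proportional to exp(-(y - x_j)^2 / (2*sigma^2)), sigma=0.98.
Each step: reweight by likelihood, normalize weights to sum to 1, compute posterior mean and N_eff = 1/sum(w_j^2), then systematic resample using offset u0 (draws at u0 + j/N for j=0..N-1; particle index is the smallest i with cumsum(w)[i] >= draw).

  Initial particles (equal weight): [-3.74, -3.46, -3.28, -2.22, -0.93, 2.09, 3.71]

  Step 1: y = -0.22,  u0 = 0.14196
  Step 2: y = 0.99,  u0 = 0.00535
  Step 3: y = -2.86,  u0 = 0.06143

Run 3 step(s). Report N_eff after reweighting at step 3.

N_eff = 5.0001

step 1: w=[0.0016, 0.0044, 0.0079, 0.1285, 0.7932, 0.0641, 0.0003]  mean=-0.9348  Neff=1.5388  idx=[3, 4, 4, 4, 4, 4, 5]
step 2: w=[0.0037, 0.1154, 0.1154, 0.1154, 0.1154, 0.1154, 0.4191]  mean=0.3309  Neff=4.1274  idx=[1, 2, 3, 4, 5, 6, 6]
step 3: w=[0.2000, 0.2000, 0.2000, 0.2000, 0.2000, 0.0000, 0.0000]  mean=-0.9300  Neff=5.0001  idx=[0, 1, 1, 2, 3, 3, 4]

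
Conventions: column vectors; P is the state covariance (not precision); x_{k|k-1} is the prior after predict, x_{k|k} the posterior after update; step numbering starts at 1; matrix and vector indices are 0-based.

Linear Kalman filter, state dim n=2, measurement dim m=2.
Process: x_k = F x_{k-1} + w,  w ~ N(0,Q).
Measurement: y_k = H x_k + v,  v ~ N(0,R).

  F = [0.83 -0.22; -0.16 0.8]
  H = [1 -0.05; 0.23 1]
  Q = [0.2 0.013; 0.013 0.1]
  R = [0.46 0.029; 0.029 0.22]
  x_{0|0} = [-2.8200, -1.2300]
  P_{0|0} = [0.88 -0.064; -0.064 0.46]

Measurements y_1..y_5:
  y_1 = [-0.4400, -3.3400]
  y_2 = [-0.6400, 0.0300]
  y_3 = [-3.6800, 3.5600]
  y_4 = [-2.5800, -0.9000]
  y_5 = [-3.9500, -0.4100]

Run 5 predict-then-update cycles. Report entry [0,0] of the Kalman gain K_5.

step 1: x^-=[-2.0700, -0.5328]  P^-=[0.8519 -0.2296; -0.2296 0.4333]  S=[1.3359 -0.0237; -0.0237 0.5928]  K=[0.6457 -0.0310; -0.1768 0.6349]  nu=[1.6034, -2.3311]  x^+=[-0.9625, -2.2962]  P^+=[0.2934 -0.0556; -0.0556 0.1473]
step 2: x^-=[-0.2937, -1.6830]  P^-=[0.4295 -0.0907; -0.0907 0.2160]  S=[0.8991 0.0273; 0.0273 0.4170]  K=[0.4831 -0.0123; -0.1274 0.4763]  nu=[-0.4305, 1.7805]  x^+=[-0.5236, -0.7800]  P^+=[0.2199 -0.0393; -0.0393 0.1101]
step 3: x^-=[-0.2630, -0.5403]  P^-=[0.3712 -0.0631; -0.0631 0.1862]  S=[0.8379 0.0427; 0.0427 0.3968]  K=[0.4463 0.0082; -0.1090 0.4444]  nu=[-3.4441, 4.1607]  x^+=[-1.7660, 1.6841]  P^+=[0.2039 -0.0322; -0.0322 0.1020]
step 4: x^-=[-1.8363, 1.6298]  P^-=[0.3572 -0.0545; -0.0545 0.1787]  S=[0.8231 0.0483; 0.0483 0.3925]  K=[0.4363 0.0167; -0.1027 0.4360]  nu=[-0.6622, -2.1075]  x^+=[-2.1604, 0.7790]  P^+=[0.1997 -0.0296; -0.0296 0.0998]
step 5: x^-=[-1.9645, 0.9688]  P^-=[0.3532 -0.0518; -0.0518 0.1765]  S=[0.8188 0.0502; 0.0502 0.3914]  K=[0.4333 0.0197; -0.1006 0.4335]  nu=[-1.9371, -0.9270]  x^+=[-2.8221, 0.7618]  P^+=[0.1985 -0.0288; -0.0288 0.0991]

K[0,0] = 0.4333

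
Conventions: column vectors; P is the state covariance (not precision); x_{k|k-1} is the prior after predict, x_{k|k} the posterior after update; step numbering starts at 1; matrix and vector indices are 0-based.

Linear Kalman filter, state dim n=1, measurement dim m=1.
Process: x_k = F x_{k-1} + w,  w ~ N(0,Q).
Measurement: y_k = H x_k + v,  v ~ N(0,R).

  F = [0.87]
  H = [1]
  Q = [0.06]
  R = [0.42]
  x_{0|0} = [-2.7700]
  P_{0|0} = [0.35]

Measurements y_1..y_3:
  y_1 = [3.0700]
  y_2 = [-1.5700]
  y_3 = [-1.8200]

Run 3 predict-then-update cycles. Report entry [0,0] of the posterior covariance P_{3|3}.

step 1: x^-=[-2.4099]  P^-=[0.3249]  S=[0.7449]  K=[0.4362]  nu=[5.4799]  x^+=[-0.0197]  P^+=[0.1832]
step 2: x^-=[-0.0171]  P^-=[0.1987]  S=[0.6187]  K=[0.3211]  nu=[-1.5529]  x^+=[-0.5158]  P^+=[0.1349]
step 3: x^-=[-0.4487]  P^-=[0.1621]  S=[0.5821]  K=[0.2785]  nu=[-1.3713]  x^+=[-0.8306]  P^+=[0.1169]

P_post[0,0] = 0.1169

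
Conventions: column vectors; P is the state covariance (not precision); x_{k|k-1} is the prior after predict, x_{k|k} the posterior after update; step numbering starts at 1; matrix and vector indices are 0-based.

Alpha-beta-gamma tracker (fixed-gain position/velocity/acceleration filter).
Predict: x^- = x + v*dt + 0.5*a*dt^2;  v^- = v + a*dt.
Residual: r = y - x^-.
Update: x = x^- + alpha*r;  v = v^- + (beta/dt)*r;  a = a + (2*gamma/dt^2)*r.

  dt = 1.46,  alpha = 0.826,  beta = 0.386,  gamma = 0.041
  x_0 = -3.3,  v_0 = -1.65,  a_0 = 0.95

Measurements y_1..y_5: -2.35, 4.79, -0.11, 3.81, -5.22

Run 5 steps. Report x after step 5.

step 1: x_pred=-4.6965  r=2.3465  x^+=-2.7583  v^+=0.3574  a^+=1.0403
step 2: x_pred=-1.1278  r=5.9178  x^+=3.7603  v^+=3.4407  a^+=1.2679
step 3: x_pred=10.1351  r=-10.2451  x^+=1.6727  v^+=2.5833  a^+=0.8738
step 4: x_pred=6.3755  r=-2.5655  x^+=4.2564  v^+=3.1807  a^+=0.7751
step 5: x_pred=9.7264  r=-14.9464  x^+=-2.6193  v^+=0.3608  a^+=0.2001

x_post = -2.6193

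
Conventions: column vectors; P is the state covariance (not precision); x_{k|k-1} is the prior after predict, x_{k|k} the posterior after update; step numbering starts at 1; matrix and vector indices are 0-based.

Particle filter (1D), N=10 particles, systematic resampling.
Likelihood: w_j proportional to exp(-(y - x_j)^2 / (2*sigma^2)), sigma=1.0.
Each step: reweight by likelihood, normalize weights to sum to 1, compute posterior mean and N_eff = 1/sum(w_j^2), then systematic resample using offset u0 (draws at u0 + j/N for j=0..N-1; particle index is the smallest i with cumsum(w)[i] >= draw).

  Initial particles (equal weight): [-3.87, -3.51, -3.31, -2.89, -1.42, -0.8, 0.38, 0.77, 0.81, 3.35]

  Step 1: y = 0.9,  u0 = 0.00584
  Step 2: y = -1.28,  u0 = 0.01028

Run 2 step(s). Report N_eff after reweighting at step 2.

step 1: w=[0.0000, 0.0000, 0.0000, 0.0002, 0.0211, 0.0733, 0.2717, 0.3084, 0.3098, 0.0155]  mean=0.5539  Neff=3.6911  idx=[4, 6, 6, 6, 7, 7, 7, 8, 8, 8]
step 2: w=[0.4040, 0.1029, 0.1029, 0.1029, 0.0499, 0.0499, 0.0499, 0.0459, 0.0459, 0.0459]  mean=-0.2295  Neff=4.7910  idx=[0, 0, 0, 0, 1, 2, 3, 3, 5, 8]

N_eff = 4.7910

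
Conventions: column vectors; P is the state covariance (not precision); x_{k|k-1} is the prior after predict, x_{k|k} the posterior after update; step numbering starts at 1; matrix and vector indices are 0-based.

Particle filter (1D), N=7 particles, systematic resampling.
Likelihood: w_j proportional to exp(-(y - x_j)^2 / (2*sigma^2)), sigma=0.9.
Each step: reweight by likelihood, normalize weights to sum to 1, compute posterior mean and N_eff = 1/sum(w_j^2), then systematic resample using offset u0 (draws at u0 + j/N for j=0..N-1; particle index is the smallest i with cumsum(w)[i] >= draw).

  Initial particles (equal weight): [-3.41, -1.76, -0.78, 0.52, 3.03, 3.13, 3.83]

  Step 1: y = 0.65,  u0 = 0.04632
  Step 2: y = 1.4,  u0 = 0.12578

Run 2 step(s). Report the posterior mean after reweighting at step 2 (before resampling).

post_mean = 0.4769

step 1: w=[0.0000, 0.0205, 0.2088, 0.7303, 0.0224, 0.0166, 0.0014]  mean=0.3058  Neff=1.7297  idx=[2, 2, 3, 3, 3, 3, 3]
step 2: w=[0.0166, 0.0166, 0.1934, 0.1934, 0.1934, 0.1934, 0.1934]  mean=0.4769  Neff=5.3334  idx=[2, 3, 3, 4, 5, 6, 6]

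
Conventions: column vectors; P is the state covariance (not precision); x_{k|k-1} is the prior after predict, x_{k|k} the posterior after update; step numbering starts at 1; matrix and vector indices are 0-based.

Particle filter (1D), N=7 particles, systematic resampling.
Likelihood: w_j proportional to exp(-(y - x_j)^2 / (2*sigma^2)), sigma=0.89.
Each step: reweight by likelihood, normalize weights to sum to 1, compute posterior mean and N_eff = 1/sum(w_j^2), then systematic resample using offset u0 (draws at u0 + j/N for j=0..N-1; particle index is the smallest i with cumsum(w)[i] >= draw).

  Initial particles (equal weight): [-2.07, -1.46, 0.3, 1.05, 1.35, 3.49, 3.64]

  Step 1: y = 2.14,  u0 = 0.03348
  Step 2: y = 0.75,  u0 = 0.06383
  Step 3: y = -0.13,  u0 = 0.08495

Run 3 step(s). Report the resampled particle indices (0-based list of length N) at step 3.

resampled_idx = [0, 0, 1, 2, 3, 4, 6]

step 1: w=[0.0000, 0.0002, 0.0647, 0.2591, 0.3699, 0.1736, 0.1325]  mean=1.8789  Neff=3.9087  idx=[2, 3, 3, 4, 4, 5, 6]
step 2: w=[0.2011, 0.2159, 0.2159, 0.1820, 0.1820, 0.0020, 0.0012]  mean=1.0163  Neff=5.0028  idx=[0, 1, 1, 2, 3, 3, 4]
step 3: w=[0.3081, 0.1438, 0.1438, 0.1438, 0.0869, 0.0869, 0.0869]  mean=0.8971  Neff=5.5691  idx=[0, 0, 1, 2, 3, 4, 6]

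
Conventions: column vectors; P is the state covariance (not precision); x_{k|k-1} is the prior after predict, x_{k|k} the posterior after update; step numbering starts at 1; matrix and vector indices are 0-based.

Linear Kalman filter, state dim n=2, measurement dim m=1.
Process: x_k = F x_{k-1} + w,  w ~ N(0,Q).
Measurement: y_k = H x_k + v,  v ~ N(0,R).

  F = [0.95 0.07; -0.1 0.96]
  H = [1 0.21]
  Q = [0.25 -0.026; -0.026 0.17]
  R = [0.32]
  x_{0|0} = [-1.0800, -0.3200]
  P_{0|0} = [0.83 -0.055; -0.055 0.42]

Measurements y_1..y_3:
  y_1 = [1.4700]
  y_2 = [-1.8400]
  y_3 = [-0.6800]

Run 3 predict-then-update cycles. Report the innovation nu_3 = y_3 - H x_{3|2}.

innov = [0.0654]

step 1: x^-=[-1.0484, -0.1992]  P^-=[0.9938 -0.1264; -0.1264 0.5759]  S=[1.2861]  K=[0.7521; -0.0042]  nu=[2.5602]  x^+=[0.8771, -0.2101]  P^+=[0.2663 -0.1223; -0.1223 0.5759]
step 2: x^-=[0.8185, -0.2894]  P^-=[0.4769 -0.1233; -0.1233 0.7269]  S=[0.7772]  K=[0.5803; 0.0378]  nu=[-2.5978]  x^+=[-0.6890, -0.3875]  P^+=[0.2152 -0.1403; -0.1403 0.7258]
step 3: x^-=[-0.6817, -0.3031]  P^-=[0.4291 -0.1247; -0.1247 0.8680]  S=[0.7350]  K=[0.5482; 0.0784]  nu=[0.0654]  x^+=[-0.6459, -0.2980]  P^+=[0.2082 -0.1562; -0.1562 0.8635]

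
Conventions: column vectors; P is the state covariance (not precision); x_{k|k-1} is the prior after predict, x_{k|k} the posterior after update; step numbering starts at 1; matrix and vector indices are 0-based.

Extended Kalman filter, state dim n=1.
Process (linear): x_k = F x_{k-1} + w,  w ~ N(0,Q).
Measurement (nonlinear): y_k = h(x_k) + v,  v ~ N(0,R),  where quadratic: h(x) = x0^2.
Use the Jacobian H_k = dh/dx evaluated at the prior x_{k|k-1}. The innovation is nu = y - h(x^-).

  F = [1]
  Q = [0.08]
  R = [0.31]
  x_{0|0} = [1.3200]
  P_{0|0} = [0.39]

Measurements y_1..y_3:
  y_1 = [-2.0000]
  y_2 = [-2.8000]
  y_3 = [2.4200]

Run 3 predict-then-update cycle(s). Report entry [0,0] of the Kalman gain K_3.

step 1: x^-=[1.3200]  P^-=[0.4700]  H_jac=[2.6400]  S=[3.5857]  K=[0.3460]  nu=[-3.7424]  x^+=[0.0250]  P^+=[0.0406]
step 2: x^-=[0.0250]  P^-=[0.1206]  H_jac=[0.0500]  S=[0.3103]  K=[0.0194]  nu=[-2.8006]  x^+=[-0.0294]  P^+=[0.1205]
step 3: x^-=[-0.0294]  P^-=[0.2005]  H_jac=[-0.0588]  S=[0.3107]  K=[-0.0380]  nu=[2.4191]  x^+=[-0.1213]  P^+=[0.2001]

K[0,0] = -0.0380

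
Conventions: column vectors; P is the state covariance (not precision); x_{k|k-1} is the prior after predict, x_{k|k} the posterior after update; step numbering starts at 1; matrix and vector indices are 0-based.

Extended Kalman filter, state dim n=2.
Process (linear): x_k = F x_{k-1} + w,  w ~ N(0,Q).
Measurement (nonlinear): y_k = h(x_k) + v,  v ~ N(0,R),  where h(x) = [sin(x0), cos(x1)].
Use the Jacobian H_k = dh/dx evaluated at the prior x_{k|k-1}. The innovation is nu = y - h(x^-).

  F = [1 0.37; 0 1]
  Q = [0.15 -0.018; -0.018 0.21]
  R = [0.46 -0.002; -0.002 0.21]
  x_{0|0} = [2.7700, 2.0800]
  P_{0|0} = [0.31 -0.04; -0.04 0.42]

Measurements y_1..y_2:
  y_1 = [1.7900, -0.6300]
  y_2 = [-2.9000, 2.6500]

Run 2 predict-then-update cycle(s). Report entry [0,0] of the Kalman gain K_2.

K[0,0] = -0.4855

step 1: x^-=[3.5396, 2.0800]  P^-=[0.4879 0.0974; 0.0974 0.6300]  H_jac=[-0.9218 0.0000; 0.0000 -0.8731]  S=[0.8746 0.0764; 0.0764 0.6903]  K=[-0.5084 -0.0669; -0.0334 -0.7932]  nu=[2.1776, -0.1425]  x^+=[2.4421, 2.1204]  P^+=[0.2535 0.0149; 0.0149 0.1907]
step 2: x^-=[3.2266, 2.1204]  P^-=[0.4407 0.0675; 0.0675 0.4007]  H_jac=[-0.9964 0.0000; 0.0000 -0.8528]  S=[0.8975 0.0553; 0.0553 0.5014]  K=[-0.4855 -0.0612; -0.0331 -0.6778]  nu=[-2.8151, 3.1723]  x^+=[4.3991, 0.0633]  P^+=[0.2240 0.0139; 0.0139 0.1669]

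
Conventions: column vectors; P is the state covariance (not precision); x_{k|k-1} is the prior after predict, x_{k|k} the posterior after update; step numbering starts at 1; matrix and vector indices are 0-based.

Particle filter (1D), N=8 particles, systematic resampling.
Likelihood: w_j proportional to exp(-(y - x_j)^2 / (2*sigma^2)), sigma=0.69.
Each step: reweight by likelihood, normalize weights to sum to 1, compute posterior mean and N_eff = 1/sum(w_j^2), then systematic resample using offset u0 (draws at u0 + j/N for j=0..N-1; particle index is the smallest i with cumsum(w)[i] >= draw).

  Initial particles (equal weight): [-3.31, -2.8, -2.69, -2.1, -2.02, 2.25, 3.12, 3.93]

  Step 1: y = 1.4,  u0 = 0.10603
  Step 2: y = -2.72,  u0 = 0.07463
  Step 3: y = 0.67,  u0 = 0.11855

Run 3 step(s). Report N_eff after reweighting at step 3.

step 1: w=[0.0000, 0.0000, 0.0000, 0.0000, 0.0000, 0.9106, 0.0870, 0.0023]  mean=2.3296  Neff=1.1950  idx=[5, 5, 5, 5, 5, 5, 5, 6]
step 2: w=[0.1429, 0.1429, 0.1429, 0.1429, 0.1429, 0.1429, 0.1429, 0.0000]  mean=2.2500  Neff=7.0001  idx=[0, 1, 2, 3, 4, 4, 5, 6]
step 3: w=[0.1250, 0.1250, 0.1250, 0.1250, 0.1250, 0.1250, 0.1250, 0.1250]  mean=2.2500  Neff=8.0000  idx=[0, 1, 2, 3, 4, 5, 6, 7]

N_eff = 8.0000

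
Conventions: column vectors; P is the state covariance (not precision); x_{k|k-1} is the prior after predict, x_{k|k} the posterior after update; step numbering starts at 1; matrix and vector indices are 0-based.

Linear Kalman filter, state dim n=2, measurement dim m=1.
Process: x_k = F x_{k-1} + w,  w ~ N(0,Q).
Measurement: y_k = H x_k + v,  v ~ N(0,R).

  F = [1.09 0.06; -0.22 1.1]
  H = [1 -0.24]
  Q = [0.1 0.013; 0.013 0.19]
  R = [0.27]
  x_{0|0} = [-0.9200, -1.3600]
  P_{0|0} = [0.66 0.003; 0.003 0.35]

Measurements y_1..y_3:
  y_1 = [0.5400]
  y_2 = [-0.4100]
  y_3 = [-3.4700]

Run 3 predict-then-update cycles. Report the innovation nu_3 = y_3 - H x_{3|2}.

innov = [-3.1717]

step 1: x^-=[-1.0844, -1.2936]  P^-=[0.8858 -0.1186; -0.1186 0.6440]  S=[1.2498]  K=[0.7315; -0.2186]  nu=[1.3139]  x^+=[-0.1232, -1.5808]  P^+=[0.2170 0.0812; 0.0812 0.5843]
step 2: x^-=[-0.2292, -1.7117]  P^-=[0.3705 0.0958; 0.0958 0.8682]  S=[0.6446]  K=[0.5392; -0.1746]  nu=[-0.5916]  x^+=[-0.5482, -1.6085]  P^+=[0.1831 0.1565; 0.1565 0.8485]
step 3: x^-=[-0.6940, -1.6487]  P^-=[0.3411 0.2107; 0.2107 1.1498]  S=[0.5762]  K=[0.5042; -0.1133]  nu=[-3.1717]  x^+=[-2.2933, -1.2893]  P^+=[0.1946 0.2436; 0.2436 1.1424]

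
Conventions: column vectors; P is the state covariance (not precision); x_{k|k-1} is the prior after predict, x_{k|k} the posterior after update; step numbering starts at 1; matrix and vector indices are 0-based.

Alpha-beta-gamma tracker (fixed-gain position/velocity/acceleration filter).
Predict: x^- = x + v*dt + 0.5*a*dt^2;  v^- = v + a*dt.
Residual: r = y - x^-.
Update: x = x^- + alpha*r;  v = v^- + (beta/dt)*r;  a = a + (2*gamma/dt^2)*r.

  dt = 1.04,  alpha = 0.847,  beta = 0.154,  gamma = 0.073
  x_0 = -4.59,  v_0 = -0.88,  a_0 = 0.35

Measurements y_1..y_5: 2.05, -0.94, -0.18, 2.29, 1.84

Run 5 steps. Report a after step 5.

step 1: x_pred=-5.3159  r=7.3659  x^+=0.9230  v^+=0.5747  a^+=1.3443
step 2: x_pred=2.2477  r=-3.1877  x^+=-0.4523  v^+=1.5008  a^+=0.9140
step 3: x_pred=1.6028  r=-1.7828  x^+=0.0928  v^+=2.1873  a^+=0.6733
step 4: x_pred=2.7317  r=-0.4417  x^+=2.3576  v^+=2.8222  a^+=0.6137
step 5: x_pred=5.6246  r=-3.7846  x^+=2.4190  v^+=2.9001  a^+=0.1029

a_post = 0.1029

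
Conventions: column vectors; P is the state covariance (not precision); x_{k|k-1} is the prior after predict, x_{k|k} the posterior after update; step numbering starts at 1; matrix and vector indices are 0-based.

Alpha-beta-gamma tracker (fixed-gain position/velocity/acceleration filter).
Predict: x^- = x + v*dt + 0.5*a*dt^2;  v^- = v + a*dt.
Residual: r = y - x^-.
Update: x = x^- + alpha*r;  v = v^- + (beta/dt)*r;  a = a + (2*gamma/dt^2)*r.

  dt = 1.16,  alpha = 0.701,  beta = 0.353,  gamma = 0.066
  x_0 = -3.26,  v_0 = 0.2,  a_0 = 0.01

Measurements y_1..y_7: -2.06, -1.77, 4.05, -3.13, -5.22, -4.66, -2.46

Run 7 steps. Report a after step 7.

a_post = -0.0904

step 1: x_pred=-3.0213  r=0.9613  x^+=-2.3474  v^+=0.5041  a^+=0.1043
step 2: x_pred=-1.6925  r=-0.0775  x^+=-1.7468  v^+=0.6015  a^+=0.0967
step 3: x_pred=-0.9840  r=5.0340  x^+=2.5448  v^+=2.2456  a^+=0.5905
step 4: x_pred=5.5470  r=-8.6770  x^+=-0.5356  v^+=0.2901  a^+=-0.2607
step 5: x_pred=-0.3745  r=-4.8455  x^+=-3.7712  v^+=-1.4869  a^+=-0.7360
step 6: x_pred=-5.9911  r=1.3311  x^+=-5.0580  v^+=-1.9356  a^+=-0.6054
step 7: x_pred=-7.7106  r=5.2506  x^+=-4.0299  v^+=-1.0400  a^+=-0.0904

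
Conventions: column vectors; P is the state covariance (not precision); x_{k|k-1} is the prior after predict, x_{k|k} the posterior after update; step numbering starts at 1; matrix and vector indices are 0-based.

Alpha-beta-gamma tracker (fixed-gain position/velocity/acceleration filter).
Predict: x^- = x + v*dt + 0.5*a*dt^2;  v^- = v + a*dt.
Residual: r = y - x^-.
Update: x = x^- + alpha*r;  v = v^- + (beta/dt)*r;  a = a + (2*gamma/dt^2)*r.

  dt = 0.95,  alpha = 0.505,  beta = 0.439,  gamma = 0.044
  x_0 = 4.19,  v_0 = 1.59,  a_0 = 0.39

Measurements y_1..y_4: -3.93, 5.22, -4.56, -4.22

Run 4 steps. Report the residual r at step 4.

step 1: x_pred=5.8765  r=-9.8065  x^+=0.9242  v^+=-2.5711  a^+=-0.5662
step 2: x_pred=-1.7739  r=6.9939  x^+=1.7580  v^+=0.1229  a^+=0.1157
step 3: x_pred=1.9270  r=-6.4870  x^+=-1.3489  v^+=-2.7648  a^+=-0.5168
step 4: x_pred=-4.2087  r=-0.0113  x^+=-4.2144  v^+=-3.2610  a^+=-0.5179

resid = -0.0113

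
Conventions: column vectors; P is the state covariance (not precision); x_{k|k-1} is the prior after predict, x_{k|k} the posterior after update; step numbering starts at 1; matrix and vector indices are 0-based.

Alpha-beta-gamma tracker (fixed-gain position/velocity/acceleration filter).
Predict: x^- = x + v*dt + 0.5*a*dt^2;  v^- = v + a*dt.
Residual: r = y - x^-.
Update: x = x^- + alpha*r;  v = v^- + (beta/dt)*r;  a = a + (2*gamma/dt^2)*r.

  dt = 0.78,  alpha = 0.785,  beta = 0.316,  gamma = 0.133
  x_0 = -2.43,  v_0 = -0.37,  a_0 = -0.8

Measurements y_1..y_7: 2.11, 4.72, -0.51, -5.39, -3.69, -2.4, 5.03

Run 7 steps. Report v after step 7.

step 1: x_pred=-2.9620  r=5.0720  x^+=1.0195  v^+=1.0608  a^+=1.4175
step 2: x_pred=2.2782  r=2.4418  x^+=4.1950  v^+=3.1557  a^+=2.4851
step 3: x_pred=7.4124  r=-7.9224  x^+=1.1933  v^+=1.8845  a^+=-0.9787
step 4: x_pred=2.3655  r=-7.7555  x^+=-3.7226  v^+=-2.0208  a^+=-4.3695
step 5: x_pred=-6.6280  r=2.9380  x^+=-4.3217  v^+=-4.2388  a^+=-3.0849
step 6: x_pred=-8.5663  r=6.1663  x^+=-3.7258  v^+=-4.1469  a^+=-0.3889
step 7: x_pred=-7.0786  r=12.1086  x^+=2.4266  v^+=0.4553  a^+=4.9051

v_post = 0.4553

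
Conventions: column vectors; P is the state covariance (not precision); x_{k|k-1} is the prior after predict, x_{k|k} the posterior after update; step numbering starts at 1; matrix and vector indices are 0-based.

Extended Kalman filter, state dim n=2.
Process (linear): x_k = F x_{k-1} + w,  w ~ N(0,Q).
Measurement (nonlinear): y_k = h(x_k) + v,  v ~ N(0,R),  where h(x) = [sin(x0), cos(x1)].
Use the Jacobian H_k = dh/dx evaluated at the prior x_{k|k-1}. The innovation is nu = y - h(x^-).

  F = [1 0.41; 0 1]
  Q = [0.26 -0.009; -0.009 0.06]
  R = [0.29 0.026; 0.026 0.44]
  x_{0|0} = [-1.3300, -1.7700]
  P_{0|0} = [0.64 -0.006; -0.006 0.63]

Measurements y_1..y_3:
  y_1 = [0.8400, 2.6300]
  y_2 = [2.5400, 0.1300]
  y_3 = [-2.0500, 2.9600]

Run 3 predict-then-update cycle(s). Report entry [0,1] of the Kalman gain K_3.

K[0,1] = 0.0554

step 1: x^-=[-2.0557, -1.7700]  P^-=[1.0010 0.2433; 0.2433 0.6900]  H_jac=[-0.4661 0.0000; 0.0000 0.9802]  S=[0.5075 -0.0852; -0.0852 1.1030]  K=[-0.8947 0.1471; -0.1221 0.6038]  nu=[1.7247, 2.8279]  x^+=[-3.1827, -0.2733]  P^+=[0.5484 0.0423; 0.0423 0.2678]
step 2: x^-=[-3.2948, -0.2733]  P^-=[0.8882 0.1431; 0.1431 0.3278]  H_jac=[-0.9883 0.0000; 0.0000 0.2699]  S=[1.1575 -0.0122; -0.0122 0.4639]  K=[-0.7577 0.0634; -0.1202 0.1875]  nu=[2.3874, -0.8329]  x^+=[-5.1564, -0.7165]  P^+=[0.2207 0.0303; 0.0303 0.2942]
step 3: x^-=[-5.4502, -0.7165]  P^-=[0.5550 0.1420; 0.1420 0.3542]  H_jac=[0.6727 0.0000; 0.0000 0.6567]  S=[0.5411 0.0887; 0.0887 0.5928]  K=[0.6808 0.0554; 0.1150 0.3752]  nu=[-2.7900, 2.2059]  x^+=[-7.2275, -0.2095]  P^+=[0.2957 0.0641; 0.0641 0.2559]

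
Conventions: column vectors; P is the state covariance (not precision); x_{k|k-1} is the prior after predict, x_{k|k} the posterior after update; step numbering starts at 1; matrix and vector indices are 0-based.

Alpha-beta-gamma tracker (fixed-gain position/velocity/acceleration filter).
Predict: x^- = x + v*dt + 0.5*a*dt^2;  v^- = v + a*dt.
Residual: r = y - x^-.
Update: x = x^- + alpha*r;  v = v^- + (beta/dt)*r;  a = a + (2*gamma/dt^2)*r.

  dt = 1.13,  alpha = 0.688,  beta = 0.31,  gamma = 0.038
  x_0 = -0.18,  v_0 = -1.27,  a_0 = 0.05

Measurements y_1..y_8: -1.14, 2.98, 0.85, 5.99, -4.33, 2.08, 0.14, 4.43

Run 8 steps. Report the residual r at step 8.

resid = 3.9579

step 1: x_pred=-1.5832  r=0.4432  x^+=-1.2783  v^+=-1.0919  a^+=0.0764
step 2: x_pred=-2.4634  r=5.4434  x^+=1.2817  v^+=0.4877  a^+=0.4004
step 3: x_pred=2.0884  r=-1.2384  x^+=1.2364  v^+=0.6004  a^+=0.3267
step 4: x_pred=2.1234  r=3.8666  x^+=4.7836  v^+=2.0303  a^+=0.5568
step 5: x_pred=7.4333  r=-11.7633  x^+=-0.6599  v^+=-0.5677  a^+=-0.1433
step 6: x_pred=-1.3928  r=3.4728  x^+=0.9965  v^+=0.2231  a^+=0.0634
step 7: x_pred=1.2890  r=-1.1490  x^+=0.4985  v^+=-0.0205  a^+=-0.0050
step 8: x_pred=0.4721  r=3.9579  x^+=3.1951  v^+=1.0596  a^+=0.2305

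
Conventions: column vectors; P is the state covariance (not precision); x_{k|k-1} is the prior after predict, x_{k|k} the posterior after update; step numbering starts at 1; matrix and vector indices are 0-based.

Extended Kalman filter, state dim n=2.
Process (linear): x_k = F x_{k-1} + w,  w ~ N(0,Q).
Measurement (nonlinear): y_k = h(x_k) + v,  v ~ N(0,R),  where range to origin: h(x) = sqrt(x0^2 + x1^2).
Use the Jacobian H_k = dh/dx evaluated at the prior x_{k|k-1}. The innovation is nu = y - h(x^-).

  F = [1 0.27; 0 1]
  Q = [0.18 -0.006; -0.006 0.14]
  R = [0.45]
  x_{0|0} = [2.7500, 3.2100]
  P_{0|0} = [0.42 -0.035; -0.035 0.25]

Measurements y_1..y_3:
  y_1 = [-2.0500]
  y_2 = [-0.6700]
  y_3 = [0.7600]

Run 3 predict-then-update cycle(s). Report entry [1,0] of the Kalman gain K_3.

step 1: x^-=[3.6167, 3.2100]  P^-=[0.5993 0.0265; 0.0265 0.3900]  H_jac=[0.7479 0.6638]  S=[0.9834]  K=[0.4737; 0.2834]  nu=[-6.8858]  x^+=[0.3550, 1.2585]  P^+=[0.3787 -0.1055; -0.1055 0.3110]
step 2: x^-=[0.6948, 1.2585]  P^-=[0.5244 -0.0275; -0.0275 0.4510]  H_jac=[0.4833 0.8755]  S=[0.8948]  K=[0.2563; 0.4264]  nu=[-2.1076]  x^+=[0.1547, 0.3599]  P^+=[0.4656 -0.1253; -0.1253 0.2883]
step 3: x^-=[0.2519, 0.3599]  P^-=[0.5989 -0.0535; -0.0535 0.4283]  H_jac=[0.5734 0.8193]  S=[0.8842]  K=[0.3388; 0.3622]  nu=[0.3207]  x^+=[0.3605, 0.4761]  P^+=[0.4974 -0.1620; -0.1620 0.3123]

K[1,0] = 0.3622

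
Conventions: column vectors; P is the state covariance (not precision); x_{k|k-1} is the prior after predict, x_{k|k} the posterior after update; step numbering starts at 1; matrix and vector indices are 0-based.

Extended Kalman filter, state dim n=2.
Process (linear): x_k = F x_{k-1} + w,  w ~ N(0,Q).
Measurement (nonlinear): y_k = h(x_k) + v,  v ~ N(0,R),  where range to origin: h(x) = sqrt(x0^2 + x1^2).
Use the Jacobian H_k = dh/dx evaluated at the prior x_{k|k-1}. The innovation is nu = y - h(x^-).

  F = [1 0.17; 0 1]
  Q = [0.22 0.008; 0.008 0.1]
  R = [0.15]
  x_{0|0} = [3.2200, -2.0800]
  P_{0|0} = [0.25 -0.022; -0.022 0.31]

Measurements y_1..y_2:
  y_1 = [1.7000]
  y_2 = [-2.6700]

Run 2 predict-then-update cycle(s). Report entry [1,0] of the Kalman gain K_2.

K[1,0] = -0.3225

step 1: x^-=[2.8664, -2.0800]  P^-=[0.4715 0.0387; 0.0387 0.4100]  H_jac=[0.8094 -0.5873]  S=[0.5635]  K=[0.6369; -0.3718]  nu=[-1.8416]  x^+=[1.6936, -1.3954]  P^+=[0.2429 0.1721; 0.1721 0.3321]
step 2: x^-=[1.4563, -1.3954]  P^-=[0.5310 0.2366; 0.2366 0.4321]  H_jac=[0.7221 -0.6918]  S=[0.3973]  K=[0.5531; -0.3225]  nu=[-4.6869]  x^+=[-1.1360, 0.1162]  P^+=[0.4095 0.3074; 0.3074 0.3908]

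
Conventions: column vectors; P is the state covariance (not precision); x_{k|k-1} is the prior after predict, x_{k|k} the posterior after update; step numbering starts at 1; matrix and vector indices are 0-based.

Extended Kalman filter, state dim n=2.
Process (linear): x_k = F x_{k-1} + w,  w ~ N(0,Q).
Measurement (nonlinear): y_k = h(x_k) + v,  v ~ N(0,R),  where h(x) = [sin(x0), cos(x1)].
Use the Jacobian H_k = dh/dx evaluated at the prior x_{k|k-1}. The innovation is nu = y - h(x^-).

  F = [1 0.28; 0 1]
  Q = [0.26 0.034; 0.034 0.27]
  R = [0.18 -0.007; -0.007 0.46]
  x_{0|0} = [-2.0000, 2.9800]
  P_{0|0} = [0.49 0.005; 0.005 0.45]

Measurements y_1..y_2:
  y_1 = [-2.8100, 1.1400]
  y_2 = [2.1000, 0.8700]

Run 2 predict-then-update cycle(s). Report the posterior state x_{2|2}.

step 1: x^-=[-1.1656, 2.9800]  P^-=[0.7881 0.1650; 0.1650 0.7200]  H_jac=[0.3942 0.0000; 0.0000 -0.1609]  S=[0.3025 -0.0175; -0.0175 0.4786]  K=[1.0261 -0.0180; 0.2015 -0.2347]  nu=[-1.8910, 2.1270]  x^+=[-3.1442, 2.0998]  P^+=[0.4688 0.0962; 0.0962 0.6797]
step 2: x^-=[-2.5562, 2.0998]  P^-=[0.8360 0.3205; 0.3205 0.9497]  H_jac=[-0.8335 0.0000; 0.0000 -0.8633]  S=[0.7608 0.2236; 0.2236 1.1678]  K=[-0.8967 -0.0652; -0.1534 -0.6727]  nu=[2.6525, 1.3747]  x^+=[-5.0244, 0.7682]  P^+=[0.1931 0.0275; 0.0275 0.3572]

x_post = [-5.0244, 0.7682]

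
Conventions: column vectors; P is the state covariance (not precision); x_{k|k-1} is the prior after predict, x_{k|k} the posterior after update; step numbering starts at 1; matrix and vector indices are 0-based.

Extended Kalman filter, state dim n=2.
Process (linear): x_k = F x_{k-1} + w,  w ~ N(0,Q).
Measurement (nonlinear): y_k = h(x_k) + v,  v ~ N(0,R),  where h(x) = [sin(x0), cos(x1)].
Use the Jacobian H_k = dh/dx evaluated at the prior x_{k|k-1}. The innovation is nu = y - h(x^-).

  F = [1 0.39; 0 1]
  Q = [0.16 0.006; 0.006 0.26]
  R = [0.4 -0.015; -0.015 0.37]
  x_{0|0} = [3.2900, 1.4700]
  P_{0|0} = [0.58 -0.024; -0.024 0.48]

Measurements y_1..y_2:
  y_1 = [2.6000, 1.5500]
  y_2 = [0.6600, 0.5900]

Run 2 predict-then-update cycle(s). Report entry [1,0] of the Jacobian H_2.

step 1: x^-=[3.8633, 1.4700]  P^-=[0.7943 0.1692; 0.1692 0.7400]  H_jac=[-0.7507 0.0000; 0.0000 -0.9949]  S=[0.8476 0.1114; 0.1114 1.1025]  K=[-0.6926 -0.0827; -0.0629 -0.6614]  nu=[3.2607, 1.4494]  x^+=[1.4851, 0.3061]  P^+=[0.3674 0.0203; 0.0203 0.2450]
step 2: x^-=[1.6045, 0.3061]  P^-=[0.5805 0.1219; 0.1219 0.5050]  H_jac=[-0.0336 0.0000; 0.0000 -0.3013]  S=[0.4007 -0.0138; -0.0138 0.4159]  K=[-0.0518 -0.0900; -0.0228 -0.3667]  nu=[-0.3394, -0.3635]  x^+=[1.6548, 0.4472]  P^+=[0.5762 0.1080; 0.1080 0.4491]

H_jac[1,0] = 0.0000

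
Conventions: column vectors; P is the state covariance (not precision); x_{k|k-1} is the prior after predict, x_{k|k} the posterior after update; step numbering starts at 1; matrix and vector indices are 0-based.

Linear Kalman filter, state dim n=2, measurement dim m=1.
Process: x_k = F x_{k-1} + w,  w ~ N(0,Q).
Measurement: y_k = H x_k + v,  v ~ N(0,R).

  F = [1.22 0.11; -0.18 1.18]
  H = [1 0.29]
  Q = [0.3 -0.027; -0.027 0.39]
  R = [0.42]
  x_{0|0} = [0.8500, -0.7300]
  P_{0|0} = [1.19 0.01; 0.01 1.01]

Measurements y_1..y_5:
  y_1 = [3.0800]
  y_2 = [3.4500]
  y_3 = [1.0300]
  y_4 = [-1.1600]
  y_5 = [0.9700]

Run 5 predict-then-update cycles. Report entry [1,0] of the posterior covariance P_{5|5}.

P_post[1,0] = -2.0033

step 1: x^-=[0.9567, -1.0144]  P^-=[2.0861 -0.1430; -0.1430 1.8306]  S=[2.5771]  K=[0.7934; 0.1505]  nu=[2.4175]  x^+=[2.8747, -0.6506]  P^+=[0.4639 -0.4507; -0.4507 1.7723]
step 2: x^-=[3.4355, -1.2851]  P^-=[0.8910 -0.5388; -0.5388 3.0642]  S=[1.2562]  K=[0.5849; 0.2785]  nu=[0.3871]  x^+=[3.6620, -1.1773]  P^+=[0.4612 -0.7434; -0.7434 2.9668]
step 3: x^-=[4.3381, -2.0484]  P^-=[0.8229 -0.7987; -0.7987 4.8517]  S=[1.1877]  K=[0.4978; 0.5122]  nu=[-2.7141]  x^+=[2.9869, -3.4385]  P^+=[0.5285 -1.1015; -1.1015 4.5401]
step 4: x^-=[3.2658, -4.5951]  P^-=[0.8460 -1.1177; -1.1177 7.1968]  S=[1.2229]  K=[0.4267; 0.7926]  nu=[-3.0933]  x^+=[1.9460, -7.0469]  P^+=[0.6233 -1.5313; -1.5313 6.4284]
step 5: x^-=[1.5989, -8.6656]  P^-=[0.8945 -1.5036; -1.5036 10.0116]  S=[1.2844]  K=[0.3569; 1.0898]  nu=[1.8841]  x^+=[2.2714, -6.6123]  P^+=[0.7309 -2.0033; -2.0033 8.4861]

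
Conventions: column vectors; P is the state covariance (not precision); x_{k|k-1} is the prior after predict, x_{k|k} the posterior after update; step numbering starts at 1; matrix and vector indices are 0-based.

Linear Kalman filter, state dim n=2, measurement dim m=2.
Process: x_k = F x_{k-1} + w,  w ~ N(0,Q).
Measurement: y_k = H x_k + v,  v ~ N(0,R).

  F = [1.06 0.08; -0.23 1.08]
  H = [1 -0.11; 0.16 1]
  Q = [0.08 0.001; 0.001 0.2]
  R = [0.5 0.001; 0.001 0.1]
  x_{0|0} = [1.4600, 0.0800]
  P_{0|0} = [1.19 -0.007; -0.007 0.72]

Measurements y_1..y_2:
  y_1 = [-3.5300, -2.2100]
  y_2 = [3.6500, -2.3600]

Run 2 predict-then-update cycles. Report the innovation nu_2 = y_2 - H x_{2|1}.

innov = [6.1379, -0.7390]

step 1: x^-=[1.5540, -0.2494]  P^-=[1.4205 -0.2348; -0.2348 1.1062]  S=[1.9855 -0.1241; -0.1241 1.1675]  K=[0.7329 0.0714; -0.1232 0.9023]  nu=[-5.1114, -2.2092]  x^+=[-2.3500, -1.6133]  P^+=[0.3610 -0.0499; -0.0499 0.0981]
step 2: x^-=[-2.6201, -1.2018]  P^-=[0.4778 -0.1347; -0.1347 0.3583]  S=[1.0118 -0.0943; -0.0943 0.4274]  K=[0.4841 -0.0295; -0.1007 0.7656]  nu=[6.1379, -0.7390]  x^+=[0.3734, -2.3859]  P^+=[0.2376 -0.0405; -0.0405 0.0829]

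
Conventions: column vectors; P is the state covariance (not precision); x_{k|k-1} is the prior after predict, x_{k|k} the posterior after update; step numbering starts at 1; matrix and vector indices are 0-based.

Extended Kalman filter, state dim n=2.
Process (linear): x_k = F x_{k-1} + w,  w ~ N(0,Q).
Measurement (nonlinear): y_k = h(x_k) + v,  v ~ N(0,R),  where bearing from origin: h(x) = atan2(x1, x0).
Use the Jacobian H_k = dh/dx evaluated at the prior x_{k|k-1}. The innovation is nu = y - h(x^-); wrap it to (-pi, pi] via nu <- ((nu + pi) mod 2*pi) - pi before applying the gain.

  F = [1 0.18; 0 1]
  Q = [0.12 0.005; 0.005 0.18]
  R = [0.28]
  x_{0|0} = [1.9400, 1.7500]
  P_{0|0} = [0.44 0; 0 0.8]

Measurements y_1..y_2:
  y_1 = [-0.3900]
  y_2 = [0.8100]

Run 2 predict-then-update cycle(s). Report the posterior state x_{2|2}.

x_post = [2.7078, 1.3886]

step 1: x^-=[2.2550, 1.7500]  P^-=[0.5859 0.1490; 0.1490 0.9800]  H_jac=[-0.2148 0.2768]  S=[0.3644]  K=[-0.2322; 0.6565]  nu=[-1.0500]  x^+=[2.4988, 1.0607]  P^+=[0.5663 0.2045; 0.2045 0.8229]
step 2: x^-=[2.6897, 1.0607]  P^-=[0.7866 0.3577; 0.3577 1.0029]  H_jac=[-0.1269 0.3218]  S=[0.3673]  K=[0.0416; 0.7550]  nu=[0.4344]  x^+=[2.7078, 1.3886]  P^+=[0.7859 0.3461; 0.3461 0.7936]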